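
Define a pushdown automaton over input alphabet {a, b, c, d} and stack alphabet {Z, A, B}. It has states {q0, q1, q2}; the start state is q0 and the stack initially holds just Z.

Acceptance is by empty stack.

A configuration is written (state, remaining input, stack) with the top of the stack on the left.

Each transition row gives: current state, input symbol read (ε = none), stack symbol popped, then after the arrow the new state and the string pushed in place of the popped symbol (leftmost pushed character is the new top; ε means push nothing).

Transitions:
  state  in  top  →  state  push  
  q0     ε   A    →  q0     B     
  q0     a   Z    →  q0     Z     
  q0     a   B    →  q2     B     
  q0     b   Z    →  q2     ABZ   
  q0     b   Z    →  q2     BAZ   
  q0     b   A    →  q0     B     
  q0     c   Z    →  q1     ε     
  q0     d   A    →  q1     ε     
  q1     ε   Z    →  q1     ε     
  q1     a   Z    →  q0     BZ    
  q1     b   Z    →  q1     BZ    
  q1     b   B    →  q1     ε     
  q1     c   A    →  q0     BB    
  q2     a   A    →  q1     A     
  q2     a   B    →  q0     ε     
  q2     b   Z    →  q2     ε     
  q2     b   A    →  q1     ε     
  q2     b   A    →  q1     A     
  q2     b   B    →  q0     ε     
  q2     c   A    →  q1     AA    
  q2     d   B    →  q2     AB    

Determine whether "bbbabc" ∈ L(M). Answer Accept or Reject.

Accept

One accepting computation: (q0, bbbabc, Z) ⊢ (q2, bbabc, BAZ) ⊢ (q0, babc, AZ) ⊢ (q0, abc, BZ) ⊢ (q2, bc, BZ) ⊢ (q0, c, Z) ⊢ (q1, ε, ε)
All input consumed and the stack is empty.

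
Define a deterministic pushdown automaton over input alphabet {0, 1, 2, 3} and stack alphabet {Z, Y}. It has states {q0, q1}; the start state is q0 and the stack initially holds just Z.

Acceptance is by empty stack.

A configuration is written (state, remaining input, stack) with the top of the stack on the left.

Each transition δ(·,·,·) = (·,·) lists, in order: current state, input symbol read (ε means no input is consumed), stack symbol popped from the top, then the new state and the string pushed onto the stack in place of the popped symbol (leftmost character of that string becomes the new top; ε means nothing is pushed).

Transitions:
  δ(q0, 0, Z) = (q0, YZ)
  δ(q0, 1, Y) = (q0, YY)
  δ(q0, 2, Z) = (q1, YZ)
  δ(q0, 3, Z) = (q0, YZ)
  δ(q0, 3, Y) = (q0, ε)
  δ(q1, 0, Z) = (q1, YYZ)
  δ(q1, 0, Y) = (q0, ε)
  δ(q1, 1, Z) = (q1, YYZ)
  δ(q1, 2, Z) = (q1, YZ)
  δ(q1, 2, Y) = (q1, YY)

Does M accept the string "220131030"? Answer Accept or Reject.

(q0, 220131030, Z)
  read 2, top Z: go to q1, push YZ → (q1, 20131030, YZ)
  read 2, top Y: go to q1, push YY → (q1, 0131030, YYZ)
  read 0, top Y: go to q0, push ε → (q0, 131030, YZ)
  read 1, top Y: go to q0, push YY → (q0, 31030, YYZ)
  read 3, top Y: go to q0, push ε → (q0, 1030, YZ)
  read 1, top Y: go to q0, push YY → (q0, 030, YYZ)
No transition applies at (q0, 030, YYZ); input not fully consumed.

Reject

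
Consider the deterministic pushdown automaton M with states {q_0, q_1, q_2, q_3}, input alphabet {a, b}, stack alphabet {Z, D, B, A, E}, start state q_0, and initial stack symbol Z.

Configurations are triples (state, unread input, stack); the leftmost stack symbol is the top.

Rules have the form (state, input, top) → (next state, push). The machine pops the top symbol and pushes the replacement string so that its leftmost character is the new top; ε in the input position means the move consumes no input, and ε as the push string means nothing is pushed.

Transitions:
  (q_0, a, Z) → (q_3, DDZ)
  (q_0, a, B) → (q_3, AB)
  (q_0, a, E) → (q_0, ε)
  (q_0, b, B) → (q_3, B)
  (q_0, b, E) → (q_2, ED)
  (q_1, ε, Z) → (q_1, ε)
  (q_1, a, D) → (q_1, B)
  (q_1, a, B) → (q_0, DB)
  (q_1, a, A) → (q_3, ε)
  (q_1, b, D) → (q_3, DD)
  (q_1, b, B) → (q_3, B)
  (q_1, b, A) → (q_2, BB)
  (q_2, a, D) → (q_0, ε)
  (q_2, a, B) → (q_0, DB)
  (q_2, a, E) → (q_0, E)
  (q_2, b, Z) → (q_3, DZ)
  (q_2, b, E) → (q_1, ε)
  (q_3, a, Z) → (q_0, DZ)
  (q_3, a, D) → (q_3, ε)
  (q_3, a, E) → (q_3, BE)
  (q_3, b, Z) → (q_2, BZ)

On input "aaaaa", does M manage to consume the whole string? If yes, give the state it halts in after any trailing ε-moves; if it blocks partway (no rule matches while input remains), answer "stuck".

stuck

(q_0, aaaaa, Z)
  read a, top Z: go to q_3, push DDZ → (q_3, aaaa, DDZ)
  read a, top D: go to q_3, push ε → (q_3, aaa, DZ)
  read a, top D: go to q_3, push ε → (q_3, aa, Z)
  read a, top Z: go to q_0, push DZ → (q_0, a, DZ)
No transition for (q_0, a, top D); M blocks with input a remaining.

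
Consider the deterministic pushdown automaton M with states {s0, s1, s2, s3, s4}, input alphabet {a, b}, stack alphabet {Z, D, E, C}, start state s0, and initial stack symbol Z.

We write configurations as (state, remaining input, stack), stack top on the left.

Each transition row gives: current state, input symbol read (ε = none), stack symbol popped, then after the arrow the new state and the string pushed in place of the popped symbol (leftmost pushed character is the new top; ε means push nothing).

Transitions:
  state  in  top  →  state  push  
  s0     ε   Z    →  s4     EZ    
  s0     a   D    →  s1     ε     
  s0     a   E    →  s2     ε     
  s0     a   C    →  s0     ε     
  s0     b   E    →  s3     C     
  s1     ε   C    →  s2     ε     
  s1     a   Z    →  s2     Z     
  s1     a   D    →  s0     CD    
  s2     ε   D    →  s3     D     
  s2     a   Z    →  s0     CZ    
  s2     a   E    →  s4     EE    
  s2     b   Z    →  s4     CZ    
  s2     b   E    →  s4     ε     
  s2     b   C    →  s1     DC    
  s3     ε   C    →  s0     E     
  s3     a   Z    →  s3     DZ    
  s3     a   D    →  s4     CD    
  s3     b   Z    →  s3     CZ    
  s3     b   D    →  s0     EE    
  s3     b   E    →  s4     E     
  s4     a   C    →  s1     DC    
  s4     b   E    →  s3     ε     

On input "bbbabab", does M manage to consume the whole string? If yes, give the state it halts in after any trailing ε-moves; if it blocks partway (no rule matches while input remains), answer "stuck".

stuck

(s0, bbbabab, Z)
  ε-move, top Z: go to s4, push EZ → (s4, bbbabab, EZ)
  read b, top E: go to s3, push ε → (s3, bbabab, Z)
  read b, top Z: go to s3, push CZ → (s3, babab, CZ)
  ε-move, top C: go to s0, push E → (s0, babab, EZ)
  read b, top E: go to s3, push C → (s3, abab, CZ)
  ε-move, top C: go to s0, push E → (s0, abab, EZ)
  read a, top E: go to s2, push ε → (s2, bab, Z)
  read b, top Z: go to s4, push CZ → (s4, ab, CZ)
  read a, top C: go to s1, push DC → (s1, b, DCZ)
No transition for (s1, b, top D); M blocks with input b remaining.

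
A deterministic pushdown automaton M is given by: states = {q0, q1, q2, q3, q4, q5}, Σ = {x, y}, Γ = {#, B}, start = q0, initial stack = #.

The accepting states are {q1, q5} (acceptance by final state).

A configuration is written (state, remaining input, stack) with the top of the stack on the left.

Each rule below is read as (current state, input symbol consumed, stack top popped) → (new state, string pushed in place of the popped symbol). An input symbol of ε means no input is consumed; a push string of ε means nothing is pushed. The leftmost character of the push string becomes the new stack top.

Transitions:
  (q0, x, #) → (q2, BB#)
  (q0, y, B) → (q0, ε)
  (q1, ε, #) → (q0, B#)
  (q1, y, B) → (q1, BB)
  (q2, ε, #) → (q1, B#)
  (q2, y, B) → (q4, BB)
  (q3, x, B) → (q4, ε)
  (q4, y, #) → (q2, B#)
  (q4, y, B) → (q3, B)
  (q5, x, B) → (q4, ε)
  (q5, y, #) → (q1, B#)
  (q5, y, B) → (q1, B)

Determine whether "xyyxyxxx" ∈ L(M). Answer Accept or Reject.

Reject

(q0, xyyxyxxx, #)
  read x, top #: go to q2, push BB# → (q2, yyxyxxx, BB#)
  read y, top B: go to q4, push BB → (q4, yxyxxx, BBB#)
  read y, top B: go to q3, push B → (q3, xyxxx, BBB#)
  read x, top B: go to q4, push ε → (q4, yxxx, BB#)
  read y, top B: go to q3, push B → (q3, xxx, BB#)
  read x, top B: go to q4, push ε → (q4, xx, B#)
No transition applies at (q4, xx, B#); input not fully consumed.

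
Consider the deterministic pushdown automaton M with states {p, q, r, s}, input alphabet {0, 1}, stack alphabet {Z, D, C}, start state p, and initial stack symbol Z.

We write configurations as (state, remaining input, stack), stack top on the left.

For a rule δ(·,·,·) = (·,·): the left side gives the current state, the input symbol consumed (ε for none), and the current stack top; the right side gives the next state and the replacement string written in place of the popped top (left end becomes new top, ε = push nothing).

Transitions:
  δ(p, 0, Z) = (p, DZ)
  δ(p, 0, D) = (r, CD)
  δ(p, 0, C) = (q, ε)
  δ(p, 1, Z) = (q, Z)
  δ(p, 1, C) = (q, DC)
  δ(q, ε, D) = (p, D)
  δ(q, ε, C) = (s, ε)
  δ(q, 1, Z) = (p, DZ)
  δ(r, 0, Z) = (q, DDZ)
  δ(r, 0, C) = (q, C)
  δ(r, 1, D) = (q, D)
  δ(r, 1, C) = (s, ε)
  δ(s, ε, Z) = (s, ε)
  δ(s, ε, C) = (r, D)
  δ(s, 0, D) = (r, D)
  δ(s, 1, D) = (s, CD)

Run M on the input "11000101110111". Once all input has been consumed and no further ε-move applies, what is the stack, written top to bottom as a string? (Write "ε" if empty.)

DDDZ

(p, 11000101110111, Z) ⊢ (q, 1000101110111, Z) ⊢ (p, 000101110111, DZ) ⊢ (r, 00101110111, CDZ) ⊢ (q, 0101110111, CDZ) ⊢ (s, 0101110111, DZ) ⊢ (r, 101110111, DZ) ⊢ (q, 01110111, DZ) ⊢ (p, 01110111, DZ) ⊢ (r, 1110111, CDZ) ⊢ (s, 110111, DZ) ⊢ (s, 10111, CDZ) ⊢ (r, 10111, DDZ) ⊢ (q, 0111, DDZ) ⊢ (p, 0111, DDZ) ⊢ (r, 111, CDDZ) ⊢ (s, 11, DDZ) ⊢ (s, 1, CDDZ) ⊢ (r, 1, DDDZ) ⊢ (q, ε, DDDZ) ⊢ (p, ε, DDDZ)
All input consumed in state p with stack DDDZ.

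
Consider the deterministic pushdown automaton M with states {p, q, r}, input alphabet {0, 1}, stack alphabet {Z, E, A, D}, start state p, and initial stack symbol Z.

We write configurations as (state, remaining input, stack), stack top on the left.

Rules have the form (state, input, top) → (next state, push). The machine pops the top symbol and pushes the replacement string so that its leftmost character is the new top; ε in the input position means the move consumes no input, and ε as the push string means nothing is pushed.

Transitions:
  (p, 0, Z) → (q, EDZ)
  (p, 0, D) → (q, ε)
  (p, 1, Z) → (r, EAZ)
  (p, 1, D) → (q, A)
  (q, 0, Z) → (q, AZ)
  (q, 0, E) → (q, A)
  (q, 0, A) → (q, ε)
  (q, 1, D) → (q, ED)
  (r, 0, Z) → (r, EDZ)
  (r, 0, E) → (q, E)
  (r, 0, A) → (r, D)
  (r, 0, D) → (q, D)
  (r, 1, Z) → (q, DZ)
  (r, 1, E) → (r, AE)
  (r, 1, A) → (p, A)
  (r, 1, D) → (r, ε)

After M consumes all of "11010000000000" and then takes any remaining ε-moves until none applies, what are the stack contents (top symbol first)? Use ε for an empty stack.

Z

(p, 11010000000000, Z)
  read 1, top Z: go to r, push EAZ → (r, 1010000000000, EAZ)
  read 1, top E: go to r, push AE → (r, 010000000000, AEAZ)
  read 0, top A: go to r, push D → (r, 10000000000, DEAZ)
  read 1, top D: go to r, push ε → (r, 0000000000, EAZ)
  read 0, top E: go to q, push E → (q, 000000000, EAZ)
  read 0, top E: go to q, push A → (q, 00000000, AAZ)
  read 0, top A: go to q, push ε → (q, 0000000, AZ)
  read 0, top A: go to q, push ε → (q, 000000, Z)
  read 0, top Z: go to q, push AZ → (q, 00000, AZ)
  read 0, top A: go to q, push ε → (q, 0000, Z)
  read 0, top Z: go to q, push AZ → (q, 000, AZ)
  read 0, top A: go to q, push ε → (q, 00, Z)
  read 0, top Z: go to q, push AZ → (q, 0, AZ)
  read 0, top A: go to q, push ε → (q, ε, Z)
All input consumed in state q with stack Z.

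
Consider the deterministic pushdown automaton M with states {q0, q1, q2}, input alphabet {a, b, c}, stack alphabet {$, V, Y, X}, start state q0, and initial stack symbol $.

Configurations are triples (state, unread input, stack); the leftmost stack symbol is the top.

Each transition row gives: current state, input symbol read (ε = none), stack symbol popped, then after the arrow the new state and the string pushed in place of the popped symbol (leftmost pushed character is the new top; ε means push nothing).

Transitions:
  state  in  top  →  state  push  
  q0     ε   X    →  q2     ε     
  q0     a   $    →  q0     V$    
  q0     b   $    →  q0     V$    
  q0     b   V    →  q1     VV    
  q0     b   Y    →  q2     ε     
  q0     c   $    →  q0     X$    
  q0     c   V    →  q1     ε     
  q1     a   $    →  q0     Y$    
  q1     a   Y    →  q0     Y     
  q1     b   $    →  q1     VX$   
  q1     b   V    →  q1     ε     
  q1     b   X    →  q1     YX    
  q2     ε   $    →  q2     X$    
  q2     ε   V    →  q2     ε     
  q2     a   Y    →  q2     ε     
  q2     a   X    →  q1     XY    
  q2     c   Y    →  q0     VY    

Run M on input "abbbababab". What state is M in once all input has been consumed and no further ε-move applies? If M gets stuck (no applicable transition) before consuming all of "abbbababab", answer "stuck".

(q0, abbbababab, $) ⊢ (q0, bbbababab, V$) ⊢ (q1, bbababab, VV$) ⊢ (q1, bababab, V$) ⊢ (q1, ababab, $) ⊢ (q0, babab, Y$) ⊢ (q2, abab, $) ⊢ (q2, abab, X$) ⊢ (q1, bab, XY$) ⊢ (q1, ab, YXY$) ⊢ (q0, b, YXY$) ⊢ (q2, ε, XY$)
All input consumed; M is in state q2.

q2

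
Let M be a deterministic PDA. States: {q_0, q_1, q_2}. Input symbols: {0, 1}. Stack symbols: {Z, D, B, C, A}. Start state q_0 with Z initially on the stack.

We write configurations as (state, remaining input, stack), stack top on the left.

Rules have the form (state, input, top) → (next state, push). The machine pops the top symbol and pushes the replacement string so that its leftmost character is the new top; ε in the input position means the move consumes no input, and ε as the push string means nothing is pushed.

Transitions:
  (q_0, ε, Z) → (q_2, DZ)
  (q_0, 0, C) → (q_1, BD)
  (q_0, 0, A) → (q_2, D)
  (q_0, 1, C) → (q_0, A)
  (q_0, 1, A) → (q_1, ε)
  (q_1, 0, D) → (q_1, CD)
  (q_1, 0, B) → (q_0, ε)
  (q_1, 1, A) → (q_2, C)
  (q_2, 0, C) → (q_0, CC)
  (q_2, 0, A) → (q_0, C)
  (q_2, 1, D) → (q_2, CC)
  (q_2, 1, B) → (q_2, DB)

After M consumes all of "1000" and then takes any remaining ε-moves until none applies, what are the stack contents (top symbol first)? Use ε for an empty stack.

DCCZ

(q_0, 1000, Z) ⊢ (q_2, 1000, DZ) ⊢ (q_2, 000, CCZ) ⊢ (q_0, 00, CCCZ) ⊢ (q_1, 0, BDCCZ) ⊢ (q_0, ε, DCCZ)
All input consumed in state q_0 with stack DCCZ.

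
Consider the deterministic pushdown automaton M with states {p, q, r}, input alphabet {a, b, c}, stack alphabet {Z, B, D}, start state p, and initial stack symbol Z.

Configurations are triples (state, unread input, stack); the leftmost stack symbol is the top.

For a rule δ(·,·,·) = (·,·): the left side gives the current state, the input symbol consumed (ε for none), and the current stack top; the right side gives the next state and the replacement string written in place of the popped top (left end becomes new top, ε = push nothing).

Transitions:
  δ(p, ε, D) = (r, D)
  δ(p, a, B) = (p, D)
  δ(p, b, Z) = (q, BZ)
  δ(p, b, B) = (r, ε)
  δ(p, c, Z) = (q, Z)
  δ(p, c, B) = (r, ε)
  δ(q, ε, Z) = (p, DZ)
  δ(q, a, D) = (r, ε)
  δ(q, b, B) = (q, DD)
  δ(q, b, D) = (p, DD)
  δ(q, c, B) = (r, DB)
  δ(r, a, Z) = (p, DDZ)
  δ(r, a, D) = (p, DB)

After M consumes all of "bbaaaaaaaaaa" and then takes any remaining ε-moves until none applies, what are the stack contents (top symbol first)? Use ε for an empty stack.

(p, bbaaaaaaaaaa, Z)
  read b, top Z: go to q, push BZ → (q, baaaaaaaaaa, BZ)
  read b, top B: go to q, push DD → (q, aaaaaaaaaa, DDZ)
  read a, top D: go to r, push ε → (r, aaaaaaaaa, DZ)
  read a, top D: go to p, push DB → (p, aaaaaaaa, DBZ)
  ε-move, top D: go to r, push D → (r, aaaaaaaa, DBZ)
  read a, top D: go to p, push DB → (p, aaaaaaa, DBBZ)
  ε-move, top D: go to r, push D → (r, aaaaaaa, DBBZ)
  read a, top D: go to p, push DB → (p, aaaaaa, DBBBZ)
  ε-move, top D: go to r, push D → (r, aaaaaa, DBBBZ)
  read a, top D: go to p, push DB → (p, aaaaa, DBBBBZ)
  ε-move, top D: go to r, push D → (r, aaaaa, DBBBBZ)
  read a, top D: go to p, push DB → (p, aaaa, DBBBBBZ)
  ε-move, top D: go to r, push D → (r, aaaa, DBBBBBZ)
  read a, top D: go to p, push DB → (p, aaa, DBBBBBBZ)
  ε-move, top D: go to r, push D → (r, aaa, DBBBBBBZ)
  read a, top D: go to p, push DB → (p, aa, DBBBBBBBZ)
  ε-move, top D: go to r, push D → (r, aa, DBBBBBBBZ)
  read a, top D: go to p, push DB → (p, a, DBBBBBBBBZ)
  ε-move, top D: go to r, push D → (r, a, DBBBBBBBBZ)
  read a, top D: go to p, push DB → (p, ε, DBBBBBBBBBZ)
  ε-move, top D: go to r, push D → (r, ε, DBBBBBBBBBZ)
All input consumed in state r with stack DBBBBBBBBBZ.

DBBBBBBBBBZ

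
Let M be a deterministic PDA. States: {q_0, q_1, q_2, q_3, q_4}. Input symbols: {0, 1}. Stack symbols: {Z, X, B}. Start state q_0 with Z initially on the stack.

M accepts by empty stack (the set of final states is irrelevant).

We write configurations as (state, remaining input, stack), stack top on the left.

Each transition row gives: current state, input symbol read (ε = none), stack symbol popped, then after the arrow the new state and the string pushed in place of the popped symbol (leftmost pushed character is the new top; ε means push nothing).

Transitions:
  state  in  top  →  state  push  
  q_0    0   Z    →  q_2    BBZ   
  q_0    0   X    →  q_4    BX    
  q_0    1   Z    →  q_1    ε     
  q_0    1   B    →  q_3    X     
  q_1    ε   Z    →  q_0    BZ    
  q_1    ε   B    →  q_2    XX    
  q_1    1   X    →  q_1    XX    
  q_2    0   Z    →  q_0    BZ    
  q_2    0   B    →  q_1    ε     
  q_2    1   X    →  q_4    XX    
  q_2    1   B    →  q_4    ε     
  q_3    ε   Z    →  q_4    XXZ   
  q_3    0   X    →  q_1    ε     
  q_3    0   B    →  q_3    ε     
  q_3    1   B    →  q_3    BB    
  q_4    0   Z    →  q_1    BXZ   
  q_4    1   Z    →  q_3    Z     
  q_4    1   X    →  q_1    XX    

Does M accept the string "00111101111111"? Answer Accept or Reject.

Reject

(q_0, 00111101111111, Z) ⊢ (q_2, 0111101111111, BBZ) ⊢ (q_1, 111101111111, BZ) ⊢ (q_2, 111101111111, XXZ) ⊢ (q_4, 11101111111, XXXZ) ⊢ (q_1, 1101111111, XXXXZ) ⊢ (q_1, 101111111, XXXXXZ) ⊢ (q_1, 01111111, XXXXXXZ)
No transition applies at (q_1, 01111111, XXXXXXZ); input not fully consumed.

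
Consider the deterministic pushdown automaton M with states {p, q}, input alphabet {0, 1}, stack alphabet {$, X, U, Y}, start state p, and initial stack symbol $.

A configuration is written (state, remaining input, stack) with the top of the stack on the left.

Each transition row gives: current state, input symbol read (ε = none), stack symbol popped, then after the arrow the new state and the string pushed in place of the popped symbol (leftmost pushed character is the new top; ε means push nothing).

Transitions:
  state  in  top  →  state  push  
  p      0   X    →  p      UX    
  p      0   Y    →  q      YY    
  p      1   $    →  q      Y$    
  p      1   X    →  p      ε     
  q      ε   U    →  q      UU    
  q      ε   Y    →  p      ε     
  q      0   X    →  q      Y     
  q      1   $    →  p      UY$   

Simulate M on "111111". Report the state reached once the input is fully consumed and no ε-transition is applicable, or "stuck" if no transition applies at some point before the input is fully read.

(p, 111111, $)
  read 1, top $: go to q, push Y$ → (q, 11111, Y$)
  ε-move, top Y: go to p, push ε → (p, 11111, $)
  read 1, top $: go to q, push Y$ → (q, 1111, Y$)
  ε-move, top Y: go to p, push ε → (p, 1111, $)
  read 1, top $: go to q, push Y$ → (q, 111, Y$)
  ε-move, top Y: go to p, push ε → (p, 111, $)
  read 1, top $: go to q, push Y$ → (q, 11, Y$)
  ε-move, top Y: go to p, push ε → (p, 11, $)
  read 1, top $: go to q, push Y$ → (q, 1, Y$)
  ε-move, top Y: go to p, push ε → (p, 1, $)
  read 1, top $: go to q, push Y$ → (q, ε, Y$)
  ε-move, top Y: go to p, push ε → (p, ε, $)
All input consumed; M is in state p.

p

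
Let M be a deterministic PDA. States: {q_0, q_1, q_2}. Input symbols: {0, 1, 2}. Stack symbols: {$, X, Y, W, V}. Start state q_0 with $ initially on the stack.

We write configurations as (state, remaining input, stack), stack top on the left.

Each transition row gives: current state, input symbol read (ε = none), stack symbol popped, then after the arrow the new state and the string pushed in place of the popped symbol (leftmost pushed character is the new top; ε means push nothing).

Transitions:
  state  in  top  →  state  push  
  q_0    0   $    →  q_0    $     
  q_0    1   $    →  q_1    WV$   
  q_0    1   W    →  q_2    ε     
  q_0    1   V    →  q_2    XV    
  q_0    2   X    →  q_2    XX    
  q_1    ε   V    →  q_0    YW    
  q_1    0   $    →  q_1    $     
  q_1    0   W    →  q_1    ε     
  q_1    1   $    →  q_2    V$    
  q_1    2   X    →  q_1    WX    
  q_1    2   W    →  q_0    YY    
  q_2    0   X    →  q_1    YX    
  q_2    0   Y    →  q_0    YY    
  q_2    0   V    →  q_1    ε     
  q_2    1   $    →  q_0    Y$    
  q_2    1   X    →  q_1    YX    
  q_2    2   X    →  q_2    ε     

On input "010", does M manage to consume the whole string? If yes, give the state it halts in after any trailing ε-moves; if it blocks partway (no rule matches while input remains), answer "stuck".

(q_0, 010, $)
  read 0, top $: go to q_0, push $ → (q_0, 10, $)
  read 1, top $: go to q_1, push WV$ → (q_1, 0, WV$)
  read 0, top W: go to q_1, push ε → (q_1, ε, V$)
  ε-move, top V: go to q_0, push YW → (q_0, ε, YW$)
All input consumed; M is in state q_0.

q_0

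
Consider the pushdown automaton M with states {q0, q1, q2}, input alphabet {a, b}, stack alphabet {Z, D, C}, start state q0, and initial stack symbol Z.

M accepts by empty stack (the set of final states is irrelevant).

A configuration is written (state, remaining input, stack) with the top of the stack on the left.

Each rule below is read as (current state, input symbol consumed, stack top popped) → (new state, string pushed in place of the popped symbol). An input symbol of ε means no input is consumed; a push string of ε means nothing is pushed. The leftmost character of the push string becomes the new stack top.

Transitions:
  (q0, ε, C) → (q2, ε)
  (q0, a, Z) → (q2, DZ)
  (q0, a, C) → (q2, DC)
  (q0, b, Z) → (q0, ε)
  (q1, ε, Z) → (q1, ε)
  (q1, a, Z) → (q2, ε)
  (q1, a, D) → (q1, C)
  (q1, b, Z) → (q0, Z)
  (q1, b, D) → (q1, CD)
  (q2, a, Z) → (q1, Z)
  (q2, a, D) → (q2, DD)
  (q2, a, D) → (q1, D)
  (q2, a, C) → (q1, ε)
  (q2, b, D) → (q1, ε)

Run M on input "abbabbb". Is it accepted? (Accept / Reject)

One accepting computation: (q0, abbabbb, Z) ⊢ (q2, bbabbb, DZ) ⊢ (q1, babbb, Z) ⊢ (q0, abbb, Z) ⊢ (q2, bbb, DZ) ⊢ (q1, bb, Z) ⊢ (q0, b, Z) ⊢ (q0, ε, ε)
All input consumed and the stack is empty.

Accept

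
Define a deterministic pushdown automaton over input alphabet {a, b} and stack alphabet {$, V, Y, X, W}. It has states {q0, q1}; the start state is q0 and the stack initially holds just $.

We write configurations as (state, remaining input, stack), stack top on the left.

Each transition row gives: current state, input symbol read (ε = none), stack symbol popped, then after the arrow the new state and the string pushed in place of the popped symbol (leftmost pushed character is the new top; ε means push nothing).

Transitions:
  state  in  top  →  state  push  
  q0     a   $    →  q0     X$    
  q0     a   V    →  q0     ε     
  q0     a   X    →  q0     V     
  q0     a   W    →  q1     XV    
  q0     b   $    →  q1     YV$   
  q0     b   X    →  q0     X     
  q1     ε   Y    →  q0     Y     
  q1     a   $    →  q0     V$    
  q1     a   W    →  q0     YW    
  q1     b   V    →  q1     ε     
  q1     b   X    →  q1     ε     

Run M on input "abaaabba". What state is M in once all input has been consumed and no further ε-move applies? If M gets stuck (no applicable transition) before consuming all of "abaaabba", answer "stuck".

q0

(q0, abaaabba, $) ⊢ (q0, baaabba, X$) ⊢ (q0, aaabba, X$) ⊢ (q0, aabba, V$) ⊢ (q0, abba, $) ⊢ (q0, bba, X$) ⊢ (q0, ba, X$) ⊢ (q0, a, X$) ⊢ (q0, ε, V$)
All input consumed; M is in state q0.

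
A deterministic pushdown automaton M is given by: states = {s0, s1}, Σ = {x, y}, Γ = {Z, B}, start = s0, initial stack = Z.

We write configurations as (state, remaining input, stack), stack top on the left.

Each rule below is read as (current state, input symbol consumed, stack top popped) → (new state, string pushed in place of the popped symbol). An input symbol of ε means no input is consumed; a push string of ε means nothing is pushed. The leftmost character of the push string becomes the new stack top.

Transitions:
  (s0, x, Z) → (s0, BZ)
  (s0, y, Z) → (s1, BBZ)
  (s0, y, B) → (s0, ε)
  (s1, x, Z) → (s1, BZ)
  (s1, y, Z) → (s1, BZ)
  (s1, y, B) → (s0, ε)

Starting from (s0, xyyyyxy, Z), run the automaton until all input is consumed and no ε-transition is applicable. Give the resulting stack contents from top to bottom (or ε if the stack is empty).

(s0, xyyyyxy, Z) ⊢ (s0, yyyyxy, BZ) ⊢ (s0, yyyxy, Z) ⊢ (s1, yyxy, BBZ) ⊢ (s0, yxy, BZ) ⊢ (s0, xy, Z) ⊢ (s0, y, BZ) ⊢ (s0, ε, Z)
All input consumed in state s0 with stack Z.

Z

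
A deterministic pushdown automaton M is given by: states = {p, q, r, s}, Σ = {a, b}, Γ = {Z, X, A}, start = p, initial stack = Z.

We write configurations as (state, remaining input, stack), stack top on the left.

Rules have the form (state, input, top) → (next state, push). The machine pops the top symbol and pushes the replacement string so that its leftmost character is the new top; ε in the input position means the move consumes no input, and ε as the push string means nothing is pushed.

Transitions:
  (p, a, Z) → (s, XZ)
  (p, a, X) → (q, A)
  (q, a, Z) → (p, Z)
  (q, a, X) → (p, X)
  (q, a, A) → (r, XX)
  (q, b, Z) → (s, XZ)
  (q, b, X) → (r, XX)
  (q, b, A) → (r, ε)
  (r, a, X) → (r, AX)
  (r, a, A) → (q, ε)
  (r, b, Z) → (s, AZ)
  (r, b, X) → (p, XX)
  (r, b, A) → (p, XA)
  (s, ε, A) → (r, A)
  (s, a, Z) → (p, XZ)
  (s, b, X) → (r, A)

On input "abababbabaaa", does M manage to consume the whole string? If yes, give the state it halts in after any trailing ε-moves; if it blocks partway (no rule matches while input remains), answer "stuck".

stuck

(p, abababbabaaa, Z) ⊢ (s, bababbabaaa, XZ) ⊢ (r, ababbabaaa, AZ) ⊢ (q, babbabaaa, Z) ⊢ (s, abbabaaa, XZ)
No transition for (s, a, top X); M blocks with input abbabaaa remaining.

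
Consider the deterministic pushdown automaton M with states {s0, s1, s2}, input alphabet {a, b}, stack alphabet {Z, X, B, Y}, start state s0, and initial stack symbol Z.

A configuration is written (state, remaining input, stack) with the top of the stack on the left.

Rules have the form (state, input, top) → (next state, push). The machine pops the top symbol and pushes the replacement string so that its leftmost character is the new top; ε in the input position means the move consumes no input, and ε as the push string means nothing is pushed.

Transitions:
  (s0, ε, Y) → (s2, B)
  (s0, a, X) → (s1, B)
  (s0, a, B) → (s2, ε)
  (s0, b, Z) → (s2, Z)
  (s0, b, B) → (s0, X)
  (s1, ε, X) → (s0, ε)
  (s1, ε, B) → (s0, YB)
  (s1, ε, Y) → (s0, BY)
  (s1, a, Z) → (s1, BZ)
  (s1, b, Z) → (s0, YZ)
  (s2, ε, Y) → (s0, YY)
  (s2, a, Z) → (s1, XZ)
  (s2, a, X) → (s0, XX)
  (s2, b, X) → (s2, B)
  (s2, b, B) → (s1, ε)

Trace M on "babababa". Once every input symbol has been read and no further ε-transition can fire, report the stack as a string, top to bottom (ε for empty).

Z

(s0, babababa, Z) ⊢ (s2, abababa, Z) ⊢ (s1, bababa, XZ) ⊢ (s0, bababa, Z) ⊢ (s2, ababa, Z) ⊢ (s1, baba, XZ) ⊢ (s0, baba, Z) ⊢ (s2, aba, Z) ⊢ (s1, ba, XZ) ⊢ (s0, ba, Z) ⊢ (s2, a, Z) ⊢ (s1, ε, XZ) ⊢ (s0, ε, Z)
All input consumed in state s0 with stack Z.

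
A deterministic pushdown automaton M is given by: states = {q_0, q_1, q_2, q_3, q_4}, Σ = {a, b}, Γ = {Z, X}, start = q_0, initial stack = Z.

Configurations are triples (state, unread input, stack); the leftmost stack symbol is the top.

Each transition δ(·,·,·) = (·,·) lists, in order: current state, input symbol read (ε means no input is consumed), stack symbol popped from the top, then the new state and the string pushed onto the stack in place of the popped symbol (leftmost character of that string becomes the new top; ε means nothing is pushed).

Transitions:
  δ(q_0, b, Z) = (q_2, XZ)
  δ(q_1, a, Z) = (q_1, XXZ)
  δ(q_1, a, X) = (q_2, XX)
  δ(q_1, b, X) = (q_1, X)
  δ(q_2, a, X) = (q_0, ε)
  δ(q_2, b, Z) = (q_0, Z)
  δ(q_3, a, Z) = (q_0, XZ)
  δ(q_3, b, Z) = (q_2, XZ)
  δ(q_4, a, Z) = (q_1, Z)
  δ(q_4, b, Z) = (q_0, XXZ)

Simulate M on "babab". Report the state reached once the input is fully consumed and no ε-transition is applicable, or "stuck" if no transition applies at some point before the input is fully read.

q_2

(q_0, babab, Z) ⊢ (q_2, abab, XZ) ⊢ (q_0, bab, Z) ⊢ (q_2, ab, XZ) ⊢ (q_0, b, Z) ⊢ (q_2, ε, XZ)
All input consumed; M is in state q_2.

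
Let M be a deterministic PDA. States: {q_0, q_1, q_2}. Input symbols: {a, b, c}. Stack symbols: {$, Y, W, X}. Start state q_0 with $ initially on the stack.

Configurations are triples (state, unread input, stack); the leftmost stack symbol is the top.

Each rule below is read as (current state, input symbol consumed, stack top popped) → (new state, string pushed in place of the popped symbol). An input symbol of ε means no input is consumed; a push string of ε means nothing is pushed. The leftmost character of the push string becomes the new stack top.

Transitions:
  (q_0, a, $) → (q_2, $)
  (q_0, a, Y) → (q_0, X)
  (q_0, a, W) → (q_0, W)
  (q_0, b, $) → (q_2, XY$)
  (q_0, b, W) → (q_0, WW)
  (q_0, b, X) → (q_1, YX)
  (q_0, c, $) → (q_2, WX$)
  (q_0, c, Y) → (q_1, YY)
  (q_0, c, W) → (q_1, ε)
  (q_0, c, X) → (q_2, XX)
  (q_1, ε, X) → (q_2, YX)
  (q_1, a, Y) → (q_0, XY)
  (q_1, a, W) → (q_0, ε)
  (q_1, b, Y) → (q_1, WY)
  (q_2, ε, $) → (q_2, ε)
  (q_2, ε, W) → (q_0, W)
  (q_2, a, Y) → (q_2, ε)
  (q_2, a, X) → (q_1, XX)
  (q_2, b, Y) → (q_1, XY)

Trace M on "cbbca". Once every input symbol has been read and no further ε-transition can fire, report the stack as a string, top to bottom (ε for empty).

WX$

(q_0, cbbca, $)
  read c, top $: go to q_2, push WX$ → (q_2, bbca, WX$)
  ε-move, top W: go to q_0, push W → (q_0, bbca, WX$)
  read b, top W: go to q_0, push WW → (q_0, bca, WWX$)
  read b, top W: go to q_0, push WW → (q_0, ca, WWWX$)
  read c, top W: go to q_1, push ε → (q_1, a, WWX$)
  read a, top W: go to q_0, push ε → (q_0, ε, WX$)
All input consumed in state q_0 with stack WX$.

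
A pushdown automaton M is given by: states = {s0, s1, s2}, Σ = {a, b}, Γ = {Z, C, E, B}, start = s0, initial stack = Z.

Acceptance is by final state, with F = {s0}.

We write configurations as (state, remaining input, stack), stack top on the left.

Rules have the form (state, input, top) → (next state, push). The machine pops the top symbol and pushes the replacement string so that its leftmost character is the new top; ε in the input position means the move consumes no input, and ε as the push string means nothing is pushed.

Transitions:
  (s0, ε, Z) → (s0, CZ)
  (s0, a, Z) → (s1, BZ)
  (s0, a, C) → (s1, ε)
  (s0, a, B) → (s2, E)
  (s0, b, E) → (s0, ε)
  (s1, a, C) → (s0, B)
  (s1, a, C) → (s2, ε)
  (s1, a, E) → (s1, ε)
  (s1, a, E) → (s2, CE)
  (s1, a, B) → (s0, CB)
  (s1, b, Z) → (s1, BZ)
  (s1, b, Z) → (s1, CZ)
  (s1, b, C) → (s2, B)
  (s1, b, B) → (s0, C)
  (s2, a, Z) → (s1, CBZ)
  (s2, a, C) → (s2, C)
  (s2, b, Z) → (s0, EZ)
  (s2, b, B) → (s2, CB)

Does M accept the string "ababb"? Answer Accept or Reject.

One accepting computation: (s0, ababb, Z) ⊢ (s1, babb, BZ) ⊢ (s0, abb, CZ) ⊢ (s1, bb, Z) ⊢ (s1, b, BZ) ⊢ (s0, ε, CZ)
All input consumed and state s0 ∈ F.

Accept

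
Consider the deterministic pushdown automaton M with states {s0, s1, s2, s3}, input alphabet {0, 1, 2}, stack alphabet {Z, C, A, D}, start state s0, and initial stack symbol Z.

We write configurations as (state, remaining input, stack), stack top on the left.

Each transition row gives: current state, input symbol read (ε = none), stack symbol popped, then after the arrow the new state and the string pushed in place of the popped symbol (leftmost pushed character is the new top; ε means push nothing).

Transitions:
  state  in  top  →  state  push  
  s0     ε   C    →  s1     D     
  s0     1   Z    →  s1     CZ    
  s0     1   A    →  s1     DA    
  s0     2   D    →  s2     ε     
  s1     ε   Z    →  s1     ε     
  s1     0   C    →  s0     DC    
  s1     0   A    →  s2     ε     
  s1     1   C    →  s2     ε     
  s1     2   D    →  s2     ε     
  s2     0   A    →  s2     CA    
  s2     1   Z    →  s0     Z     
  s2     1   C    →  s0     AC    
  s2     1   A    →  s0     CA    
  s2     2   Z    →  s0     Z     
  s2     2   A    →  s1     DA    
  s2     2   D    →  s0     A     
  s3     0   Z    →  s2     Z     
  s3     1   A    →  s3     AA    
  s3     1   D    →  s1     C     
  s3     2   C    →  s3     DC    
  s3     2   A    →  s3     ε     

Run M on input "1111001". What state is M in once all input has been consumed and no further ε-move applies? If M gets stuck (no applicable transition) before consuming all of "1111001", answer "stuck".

stuck

(s0, 1111001, Z)
  read 1, top Z: go to s1, push CZ → (s1, 111001, CZ)
  read 1, top C: go to s2, push ε → (s2, 11001, Z)
  read 1, top Z: go to s0, push Z → (s0, 1001, Z)
  read 1, top Z: go to s1, push CZ → (s1, 001, CZ)
  read 0, top C: go to s0, push DC → (s0, 01, DCZ)
No transition for (s0, 0, top D); M blocks with input 01 remaining.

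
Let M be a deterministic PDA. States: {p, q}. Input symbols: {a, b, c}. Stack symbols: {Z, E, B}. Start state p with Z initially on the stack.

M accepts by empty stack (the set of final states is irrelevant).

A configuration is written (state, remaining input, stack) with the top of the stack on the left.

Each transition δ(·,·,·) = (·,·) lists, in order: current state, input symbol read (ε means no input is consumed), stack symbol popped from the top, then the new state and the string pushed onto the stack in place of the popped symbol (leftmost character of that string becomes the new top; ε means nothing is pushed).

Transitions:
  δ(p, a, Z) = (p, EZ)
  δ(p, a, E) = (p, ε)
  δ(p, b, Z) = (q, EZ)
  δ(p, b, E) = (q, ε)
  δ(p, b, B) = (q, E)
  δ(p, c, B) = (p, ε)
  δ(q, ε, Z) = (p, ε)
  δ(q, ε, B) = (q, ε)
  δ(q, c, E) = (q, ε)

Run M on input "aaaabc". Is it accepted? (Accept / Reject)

Accept

(p, aaaabc, Z) ⊢ (p, aaabc, EZ) ⊢ (p, aabc, Z) ⊢ (p, abc, EZ) ⊢ (p, bc, Z) ⊢ (q, c, EZ) ⊢ (q, ε, Z) ⊢ (p, ε, ε)
All input consumed and the stack is empty.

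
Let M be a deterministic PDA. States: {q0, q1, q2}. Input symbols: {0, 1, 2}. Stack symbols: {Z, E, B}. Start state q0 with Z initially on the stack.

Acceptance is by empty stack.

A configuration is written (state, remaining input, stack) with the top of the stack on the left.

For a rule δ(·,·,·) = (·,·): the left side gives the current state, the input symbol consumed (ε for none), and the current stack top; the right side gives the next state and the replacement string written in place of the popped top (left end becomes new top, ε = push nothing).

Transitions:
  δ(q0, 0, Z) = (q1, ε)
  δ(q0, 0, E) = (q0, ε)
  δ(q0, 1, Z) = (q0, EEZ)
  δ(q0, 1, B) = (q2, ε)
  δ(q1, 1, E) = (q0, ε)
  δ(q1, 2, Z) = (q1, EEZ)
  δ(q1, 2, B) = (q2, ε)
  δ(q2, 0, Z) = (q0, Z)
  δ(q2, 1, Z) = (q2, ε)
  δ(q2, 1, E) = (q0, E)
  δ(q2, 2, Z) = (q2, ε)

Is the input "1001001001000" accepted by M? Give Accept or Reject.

Accept

(q0, 1001001001000, Z) ⊢ (q0, 001001001000, EEZ) ⊢ (q0, 01001001000, EZ) ⊢ (q0, 1001001000, Z) ⊢ (q0, 001001000, EEZ) ⊢ (q0, 01001000, EZ) ⊢ (q0, 1001000, Z) ⊢ (q0, 001000, EEZ) ⊢ (q0, 01000, EZ) ⊢ (q0, 1000, Z) ⊢ (q0, 000, EEZ) ⊢ (q0, 00, EZ) ⊢ (q0, 0, Z) ⊢ (q1, ε, ε)
All input consumed and the stack is empty.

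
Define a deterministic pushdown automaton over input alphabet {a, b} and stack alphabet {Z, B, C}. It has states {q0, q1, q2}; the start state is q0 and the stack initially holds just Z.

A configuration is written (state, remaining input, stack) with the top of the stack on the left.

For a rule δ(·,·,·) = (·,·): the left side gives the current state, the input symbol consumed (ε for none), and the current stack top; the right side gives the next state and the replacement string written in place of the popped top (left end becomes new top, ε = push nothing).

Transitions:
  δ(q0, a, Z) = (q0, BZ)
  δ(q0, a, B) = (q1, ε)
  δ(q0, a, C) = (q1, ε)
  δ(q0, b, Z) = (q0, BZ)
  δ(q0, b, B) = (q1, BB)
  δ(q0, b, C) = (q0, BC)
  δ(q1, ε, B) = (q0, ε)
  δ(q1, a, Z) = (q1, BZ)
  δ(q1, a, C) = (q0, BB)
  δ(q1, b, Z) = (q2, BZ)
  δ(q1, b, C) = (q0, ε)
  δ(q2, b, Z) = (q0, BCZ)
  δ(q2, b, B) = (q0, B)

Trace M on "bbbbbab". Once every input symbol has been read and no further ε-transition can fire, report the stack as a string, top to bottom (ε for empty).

BZ

(q0, bbbbbab, Z) ⊢ (q0, bbbbab, BZ) ⊢ (q1, bbbab, BBZ) ⊢ (q0, bbbab, BZ) ⊢ (q1, bbab, BBZ) ⊢ (q0, bbab, BZ) ⊢ (q1, bab, BBZ) ⊢ (q0, bab, BZ) ⊢ (q1, ab, BBZ) ⊢ (q0, ab, BZ) ⊢ (q1, b, Z) ⊢ (q2, ε, BZ)
All input consumed in state q2 with stack BZ.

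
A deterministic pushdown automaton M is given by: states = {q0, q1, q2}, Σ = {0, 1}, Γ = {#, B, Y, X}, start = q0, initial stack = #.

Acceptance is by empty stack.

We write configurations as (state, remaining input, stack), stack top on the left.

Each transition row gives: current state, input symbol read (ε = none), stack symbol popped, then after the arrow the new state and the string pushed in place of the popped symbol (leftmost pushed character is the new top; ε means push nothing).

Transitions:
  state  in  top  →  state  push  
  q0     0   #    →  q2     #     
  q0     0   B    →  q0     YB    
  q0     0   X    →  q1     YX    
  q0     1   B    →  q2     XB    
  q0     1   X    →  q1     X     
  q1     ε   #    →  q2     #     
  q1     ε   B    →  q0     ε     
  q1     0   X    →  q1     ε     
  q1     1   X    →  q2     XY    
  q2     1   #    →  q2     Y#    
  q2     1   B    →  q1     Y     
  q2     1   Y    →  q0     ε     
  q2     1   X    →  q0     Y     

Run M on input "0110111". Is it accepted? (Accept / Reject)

(q0, 0110111, #) ⊢ (q2, 110111, #) ⊢ (q2, 10111, Y#) ⊢ (q0, 0111, #) ⊢ (q2, 111, #) ⊢ (q2, 11, Y#) ⊢ (q0, 1, #)
No transition applies at (q0, 1, #); input not fully consumed.

Reject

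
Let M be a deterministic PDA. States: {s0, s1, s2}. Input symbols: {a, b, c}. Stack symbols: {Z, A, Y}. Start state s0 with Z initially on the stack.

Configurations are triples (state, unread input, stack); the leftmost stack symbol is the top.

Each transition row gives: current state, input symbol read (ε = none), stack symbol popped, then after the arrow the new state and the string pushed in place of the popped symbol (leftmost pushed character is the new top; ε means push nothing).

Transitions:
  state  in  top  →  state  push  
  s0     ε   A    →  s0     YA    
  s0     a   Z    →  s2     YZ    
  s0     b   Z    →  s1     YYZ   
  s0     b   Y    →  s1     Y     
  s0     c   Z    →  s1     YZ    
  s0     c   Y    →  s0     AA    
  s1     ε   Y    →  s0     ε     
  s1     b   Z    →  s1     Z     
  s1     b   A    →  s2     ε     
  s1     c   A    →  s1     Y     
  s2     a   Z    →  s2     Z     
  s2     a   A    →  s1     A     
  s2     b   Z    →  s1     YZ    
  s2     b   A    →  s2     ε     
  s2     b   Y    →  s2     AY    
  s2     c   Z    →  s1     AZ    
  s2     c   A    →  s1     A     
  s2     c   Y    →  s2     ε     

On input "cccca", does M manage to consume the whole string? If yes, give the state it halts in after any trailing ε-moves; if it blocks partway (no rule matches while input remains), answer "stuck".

s2

(s0, cccca, Z)
  read c, top Z: go to s1, push YZ → (s1, ccca, YZ)
  ε-move, top Y: go to s0, push ε → (s0, ccca, Z)
  read c, top Z: go to s1, push YZ → (s1, cca, YZ)
  ε-move, top Y: go to s0, push ε → (s0, cca, Z)
  read c, top Z: go to s1, push YZ → (s1, ca, YZ)
  ε-move, top Y: go to s0, push ε → (s0, ca, Z)
  read c, top Z: go to s1, push YZ → (s1, a, YZ)
  ε-move, top Y: go to s0, push ε → (s0, a, Z)
  read a, top Z: go to s2, push YZ → (s2, ε, YZ)
All input consumed; M is in state s2.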